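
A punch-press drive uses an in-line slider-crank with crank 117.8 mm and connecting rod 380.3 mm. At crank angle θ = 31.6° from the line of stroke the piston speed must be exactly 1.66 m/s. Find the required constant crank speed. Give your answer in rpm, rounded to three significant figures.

For an in-line slider-crank, |v_piston| = rω|sinθ|·[1 + r cosθ/√(L² − r² sin²θ)].
With r = 0.1178 m, L = 0.3803 m, θ = 31.6°: the bracketed kinematic factor |dx/dθ| = 0.078229 m.
ω = v/|dx/dθ| = 1.66/0.078229 = 21.22 rad/s.
N = 60ω/(2π) = 202.63 rpm.

203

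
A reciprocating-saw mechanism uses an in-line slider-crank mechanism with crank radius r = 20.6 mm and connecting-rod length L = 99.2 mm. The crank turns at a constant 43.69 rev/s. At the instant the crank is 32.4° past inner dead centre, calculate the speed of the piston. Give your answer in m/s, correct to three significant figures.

3.56

ω = 2π·43.7 = 274.5 rad/s
For an in-line slider-crank, x = r cosθ + √(L² − r² sin²θ), so v = −rω sinθ·[1 + r cosθ/√(L² − r² sin²θ)].
With r = 0.0206 m, L = 0.0992 m, θ = 32.4°: √(L² − r² sin²θ) = 0.098584 m.
v = −0.0206·274.5·0.53583·[1 + 0.0206·0.84433/0.098584] = -3.5647 m/s.
|v| = 3.5647 m/s.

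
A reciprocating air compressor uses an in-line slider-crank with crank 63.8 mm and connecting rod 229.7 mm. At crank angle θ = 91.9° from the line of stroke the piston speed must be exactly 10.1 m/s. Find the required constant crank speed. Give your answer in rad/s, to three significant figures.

160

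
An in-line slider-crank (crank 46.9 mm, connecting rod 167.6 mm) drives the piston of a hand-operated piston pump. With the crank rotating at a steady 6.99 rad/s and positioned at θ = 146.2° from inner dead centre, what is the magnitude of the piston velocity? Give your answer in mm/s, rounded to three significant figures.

139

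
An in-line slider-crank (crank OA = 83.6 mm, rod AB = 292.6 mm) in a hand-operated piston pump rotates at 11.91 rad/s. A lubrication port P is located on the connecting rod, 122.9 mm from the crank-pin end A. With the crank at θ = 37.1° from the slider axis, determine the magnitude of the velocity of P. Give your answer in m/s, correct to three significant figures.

ω = 11.91 rad/s.  Crank-pin speed |V_A| = rω = 0.99568 m/s, perpendicular to OA.
Rod angle: sinφ = −(r/L) sinθ ⇒ φ = -9.924°; ω_rod = −rω cosθ/√(L²−r²sin²θ) = -2.7553 rad/s.
V_P = V_A + ω_rod × AP, with AP = 0.1229 m along the rod.
Components: V_Px = −rω sinθ − a·ω_rod·sinφ = -0.65896 m/s;  V_Py = rω cosθ + a·ω_rod·cosφ = +0.46058 m/s.
|V_P| = √(V_Px² + V_Py²) = 0.80396 m/s.

0.804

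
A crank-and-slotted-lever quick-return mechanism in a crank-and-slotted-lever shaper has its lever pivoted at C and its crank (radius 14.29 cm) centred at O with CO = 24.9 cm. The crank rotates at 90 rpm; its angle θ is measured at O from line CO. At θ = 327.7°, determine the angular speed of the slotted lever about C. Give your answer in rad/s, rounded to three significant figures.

3.34

ω = 9.425 rad/s (from 90 rpm).
Crank pin A relative to C: A = (d + r cosθ, r sinθ); lever angle φ = atan2(r sinθ, d + r cosθ).
Differentiating tanφ: φ̇ = rω(d cosθ + r)/(d² + r² + 2dr cosθ).
d² + r² + 2dr cosθ = |CA|² = 0.142574 m²;  d cosθ + r = +0.35337 m.
|ω_lever| = |0.1429·9.425·+0.35337| / 0.142574 = 3.3381 rad/s.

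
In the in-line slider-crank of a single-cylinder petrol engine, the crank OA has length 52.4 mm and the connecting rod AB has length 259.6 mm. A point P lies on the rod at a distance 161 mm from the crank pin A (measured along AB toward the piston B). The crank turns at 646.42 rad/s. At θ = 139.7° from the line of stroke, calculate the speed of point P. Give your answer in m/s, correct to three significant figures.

22.1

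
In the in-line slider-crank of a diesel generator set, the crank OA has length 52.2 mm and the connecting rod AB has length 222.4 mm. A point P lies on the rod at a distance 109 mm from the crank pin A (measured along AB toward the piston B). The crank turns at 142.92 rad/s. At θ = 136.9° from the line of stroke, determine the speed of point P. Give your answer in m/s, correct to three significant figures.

ω = 142.9 rad/s.  Crank-pin speed |V_A| = rω = 7.4604 m/s, perpendicular to OA.
Rod angle: sinφ = −(r/L) sinθ ⇒ φ = -9.229°; ω_rod = −rω cosθ/√(L²−r²sin²θ) = +24.815 rad/s.
V_P = V_A + ω_rod × AP, with AP = 0.109 m along the rod.
Components: V_Px = −rω sinθ − a·ω_rod·sinφ = -4.6637 m/s;  V_Py = rω cosθ + a·ω_rod·cosφ = -2.7775 m/s.
|V_P| = √(V_Px² + V_Py²) = 5.4282 m/s.

5.43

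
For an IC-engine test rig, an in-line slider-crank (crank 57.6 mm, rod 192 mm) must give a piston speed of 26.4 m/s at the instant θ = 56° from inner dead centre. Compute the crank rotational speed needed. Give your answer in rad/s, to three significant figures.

471

For an in-line slider-crank, |v_piston| = rω|sinθ|·[1 + r cosθ/√(L² − r² sin²θ)].
With r = 0.0576 m, L = 0.192 m, θ = 56°: the bracketed kinematic factor |dx/dθ| = 0.056023 m.
ω = v/|dx/dθ| = 26.4/0.056023 = 471.23 rad/s.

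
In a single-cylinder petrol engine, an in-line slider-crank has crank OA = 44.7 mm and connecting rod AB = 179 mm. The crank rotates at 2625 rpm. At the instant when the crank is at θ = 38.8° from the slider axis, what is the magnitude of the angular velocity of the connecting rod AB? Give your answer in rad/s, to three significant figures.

54.2

ω = 274.9 rad/s (converted from 2625 rpm).
The rod makes angle φ with the slider axis where L sinφ = r sinθ; differentiating, L cosφ·φ̇ = r ω cosθ.
L cosφ = √(L² − r² sin²θ) = 0.1768 m.
|ω_rod| = r ω |cosθ| / √(L² − r² sin²θ) = 0.0447·274.9·0.77934/0.1768 = 54.165 rad/s.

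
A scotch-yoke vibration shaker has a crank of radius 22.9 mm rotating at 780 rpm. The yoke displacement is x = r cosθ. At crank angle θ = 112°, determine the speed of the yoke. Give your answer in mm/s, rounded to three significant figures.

ω = 81.68 rad/s (from 780 rpm).
x = r cosθ ⇒ ẋ = −rω sinθ.
|v| = rω|sinθ| = 0.0229·81.68·|sin 112°| = 1.7343 m/s = 1734.3 mm/s.

1730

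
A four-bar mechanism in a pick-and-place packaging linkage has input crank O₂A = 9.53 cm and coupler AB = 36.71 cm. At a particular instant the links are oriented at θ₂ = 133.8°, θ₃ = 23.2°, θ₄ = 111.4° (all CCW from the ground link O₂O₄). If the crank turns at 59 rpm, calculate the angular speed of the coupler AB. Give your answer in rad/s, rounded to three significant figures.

0.612

ω₂ = 6.178 rad/s (from 59 rpm).
Differentiating the loop-closure r₂e^{iθ₂}+r₃e^{iθ₃}=r₁+r₄e^{iθ₄} gives r₂ω₂e^{iθ₂}+r₃ω₃e^{iθ₃}=r₄ω₄e^{iθ₄}.
Eliminating the other unknown: ω₃ = r₂ω₂ sin(θ₄−θ₂) / [r₃ sin(θ₃−θ₄)].
Numerator sine = -0.38107; denominator sine = -0.99951.
Result = 0.0953·6.178·(-0.38107) / (0.3671·(-0.99951)) = +0.61152 rad/s; magnitude 0.61152 rad/s.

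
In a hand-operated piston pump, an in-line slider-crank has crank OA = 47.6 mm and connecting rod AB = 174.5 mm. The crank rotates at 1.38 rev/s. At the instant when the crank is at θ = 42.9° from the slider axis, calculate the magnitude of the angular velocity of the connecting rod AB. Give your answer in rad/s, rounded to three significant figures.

ω = 8.671 rad/s (converted from 1.38 rev/s).
The rod makes angle φ with the slider axis where L sinφ = r sinθ; differentiating, L cosφ·φ̇ = r ω cosθ.
L cosφ = √(L² − r² sin²θ) = 0.17147 m.
|ω_rod| = r ω |cosθ| / √(L² − r² sin²θ) = 0.0476·8.671·0.73254/0.17147 = 1.7633 rad/s.

1.76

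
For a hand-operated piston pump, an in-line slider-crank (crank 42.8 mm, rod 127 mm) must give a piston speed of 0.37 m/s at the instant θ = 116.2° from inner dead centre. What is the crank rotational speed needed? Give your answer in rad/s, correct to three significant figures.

11.4

For an in-line slider-crank, |v_piston| = rω|sinθ|·[1 + r cosθ/√(L² − r² sin²θ)].
With r = 0.0428 m, L = 0.127 m, θ = 116.2°: the bracketed kinematic factor |dx/dθ| = 0.032408 m.
ω = v/|dx/dθ| = 0.37/0.032408 = 11.417 rad/s.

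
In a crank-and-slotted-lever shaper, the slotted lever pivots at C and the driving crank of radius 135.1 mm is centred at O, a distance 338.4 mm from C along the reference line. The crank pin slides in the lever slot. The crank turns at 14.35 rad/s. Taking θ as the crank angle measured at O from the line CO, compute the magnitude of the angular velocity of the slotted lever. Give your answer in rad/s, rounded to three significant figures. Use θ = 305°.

3.45

ω = 14.35 rad/s
Crank pin A relative to C: A = (d + r cosθ, r sinθ); lever angle φ = atan2(r sinθ, d + r cosθ).
Differentiating tanφ: φ̇ = rω(d cosθ + r)/(d² + r² + 2dr cosθ).
d² + r² + 2dr cosθ = |CA|² = 0.185212 m²;  d cosθ + r = +0.3292 m.
|ω_lever| = |0.1351·14.35·+0.3292| / 0.185212 = 3.4458 rad/s.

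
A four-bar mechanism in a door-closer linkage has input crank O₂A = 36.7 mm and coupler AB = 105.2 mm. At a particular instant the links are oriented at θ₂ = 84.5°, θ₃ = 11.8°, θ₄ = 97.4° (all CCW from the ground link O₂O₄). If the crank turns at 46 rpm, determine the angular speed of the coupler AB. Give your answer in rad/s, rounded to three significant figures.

0.376

ω₂ = 4.817 rad/s (from 46 rpm).
Differentiating the loop-closure r₂e^{iθ₂}+r₃e^{iθ₃}=r₁+r₄e^{iθ₄} gives r₂ω₂e^{iθ₂}+r₃ω₃e^{iθ₃}=r₄ω₄e^{iθ₄}.
Eliminating the other unknown: ω₃ = r₂ω₂ sin(θ₄−θ₂) / [r₃ sin(θ₃−θ₄)].
Numerator sine = +0.22325; denominator sine = -0.99705.
Result = 0.0367·4.817·(+0.22325) / (0.1052·(-0.99705)) = -0.37628 rad/s; magnitude 0.37628 rad/s.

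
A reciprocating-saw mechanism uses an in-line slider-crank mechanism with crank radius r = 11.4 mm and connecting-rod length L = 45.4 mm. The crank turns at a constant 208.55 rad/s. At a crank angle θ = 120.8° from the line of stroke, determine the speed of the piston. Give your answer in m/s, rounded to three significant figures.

ω = 208.6 rad/s
For an in-line slider-crank, x = r cosθ + √(L² − r² sin²θ), so v = −rω sinθ·[1 + r cosθ/√(L² − r² sin²θ)].
With r = 0.0114 m, L = 0.0454 m, θ = 120.8°: √(L² − r² sin²θ) = 0.044331 m.
v = −0.0114·208.6·0.85896·[1 + 0.0114·-0.51204/0.044331] = -1.7733 m/s.
|v| = 1.7733 m/s.

1.77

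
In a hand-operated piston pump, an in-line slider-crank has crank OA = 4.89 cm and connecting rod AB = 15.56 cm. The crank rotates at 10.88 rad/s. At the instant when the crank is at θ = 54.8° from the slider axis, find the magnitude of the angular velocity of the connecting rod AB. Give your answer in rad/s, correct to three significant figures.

ω = 10.88 rad/s
The rod makes angle φ with the slider axis where L sinφ = r sinθ; differentiating, L cosφ·φ̇ = r ω cosθ.
L cosφ = √(L² − r² sin²θ) = 0.15038 m.
|ω_rod| = r ω |cosθ| / √(L² − r² sin²θ) = 0.0489·10.88·0.57643/0.15038 = 2.0393 rad/s.

2.04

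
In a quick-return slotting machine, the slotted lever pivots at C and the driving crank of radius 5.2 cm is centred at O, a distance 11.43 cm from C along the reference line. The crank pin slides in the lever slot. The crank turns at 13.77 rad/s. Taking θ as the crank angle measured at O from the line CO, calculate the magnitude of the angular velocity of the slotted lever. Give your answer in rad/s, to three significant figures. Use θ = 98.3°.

ω = 13.77 rad/s
Crank pin A relative to C: A = (d + r cosθ, r sinθ); lever angle φ = atan2(r sinθ, d + r cosθ).
Differentiating tanφ: φ̇ = rω(d cosθ + r)/(d² + r² + 2dr cosθ).
d² + r² + 2dr cosθ = |CA|² = 0.0140525 m²;  d cosθ + r = +0.0355 m.
|ω_lever| = |0.052·13.77·+0.0355| / 0.0140525 = 1.8089 rad/s.

1.81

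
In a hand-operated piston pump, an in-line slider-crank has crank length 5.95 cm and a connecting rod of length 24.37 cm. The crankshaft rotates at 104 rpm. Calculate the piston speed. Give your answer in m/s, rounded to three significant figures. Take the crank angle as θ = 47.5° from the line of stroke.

0.558

ω = 2π·104/60 = 10.89 rad/s
For an in-line slider-crank, x = r cosθ + √(L² − r² sin²θ), so v = −rω sinθ·[1 + r cosθ/√(L² − r² sin²θ)].
With r = 0.0595 m, L = 0.2437 m, θ = 47.5°: √(L² − r² sin²θ) = 0.23972 m.
v = −0.0595·10.89·0.73728·[1 + 0.0595·0.67559/0.23972] = -0.55787 m/s.
|v| = 0.55787 m/s.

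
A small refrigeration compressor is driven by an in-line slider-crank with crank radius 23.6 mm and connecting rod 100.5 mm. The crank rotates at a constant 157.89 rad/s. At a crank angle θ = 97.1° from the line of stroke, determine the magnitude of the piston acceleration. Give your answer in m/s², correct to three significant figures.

ω = 157.9 rad/s
x(θ) = r cosθ + √(L² − r² sin²θ); with ω constant, a = ω²·d²x/dθ².
d²x/dθ² = −r cosθ − r²(cos2θ)/√u − r⁴ sin²2θ/(4u^{3/2}),  u = L² − r² sin²θ = 0.0095518 m².
Substituting r = 0.0236 m, L = 0.1005 m, θ = 97.1°: d²x/dθ² = +0.0084366 m.
a = ω²·d²x/dθ² = (157.9)²·(+0.0084366) = +210.32 m/s²;  |a| = 210.32 m/s².

210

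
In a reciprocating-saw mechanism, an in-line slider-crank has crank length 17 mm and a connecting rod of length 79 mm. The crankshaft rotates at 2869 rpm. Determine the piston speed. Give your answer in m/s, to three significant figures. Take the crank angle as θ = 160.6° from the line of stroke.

1.35

ω = 2π·2869/60 = 300.4 rad/s
For an in-line slider-crank, x = r cosθ + √(L² − r² sin²θ), so v = −rω sinθ·[1 + r cosθ/√(L² − r² sin²θ)].
With r = 0.017 m, L = 0.079 m, θ = 160.6°: √(L² − r² sin²θ) = 0.078798 m.
v = −0.017·300.4·0.33216·[1 + 0.017·-0.94322/0.078798] = -1.3513 m/s.
|v| = 1.3513 m/s.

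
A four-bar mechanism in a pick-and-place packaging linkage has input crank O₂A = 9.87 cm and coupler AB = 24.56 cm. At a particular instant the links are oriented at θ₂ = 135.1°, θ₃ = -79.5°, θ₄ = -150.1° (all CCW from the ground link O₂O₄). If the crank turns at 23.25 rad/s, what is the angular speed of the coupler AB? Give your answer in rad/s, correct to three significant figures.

ω₂ = 23.25 rad/s
Differentiating the loop-closure r₂e^{iθ₂}+r₃e^{iθ₃}=r₁+r₄e^{iθ₄} gives r₂ω₂e^{iθ₂}+r₃ω₃e^{iθ₃}=r₄ω₄e^{iθ₄}.
Eliminating the other unknown: ω₃ = r₂ω₂ sin(θ₄−θ₂) / [r₃ sin(θ₃−θ₄)].
Numerator sine = +0.96502; denominator sine = +0.94322.
Result = 0.0987·23.25·(+0.96502) / (0.2456·(+0.94322)) = +9.5594 rad/s; magnitude 9.5594 rad/s.

9.56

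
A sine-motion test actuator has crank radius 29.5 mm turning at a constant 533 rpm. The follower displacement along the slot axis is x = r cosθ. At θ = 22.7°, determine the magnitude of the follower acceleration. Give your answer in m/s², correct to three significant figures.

84.8

ω = 55.82 rad/s (from 533 rpm).
x = r cosθ ⇒ ẍ = −rω² cosθ (ω constant).
|a| = rω²|cosθ| = 0.0295·(55.82)²·|cos 22.7°| = 84.785 m/s².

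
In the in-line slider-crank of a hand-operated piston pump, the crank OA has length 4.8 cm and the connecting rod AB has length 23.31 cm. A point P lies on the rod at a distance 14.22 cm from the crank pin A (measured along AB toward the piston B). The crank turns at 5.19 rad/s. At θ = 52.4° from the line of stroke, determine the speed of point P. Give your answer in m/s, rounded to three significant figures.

0.221

ω = 5.19 rad/s.  Crank-pin speed |V_A| = rω = 0.24912 m/s, perpendicular to OA.
Rod angle: sinφ = −(r/L) sinθ ⇒ φ = -9.390°; ω_rod = −rω cosθ/√(L²−r²sin²θ) = -0.66093 rad/s.
V_P = V_A + ω_rod × AP, with AP = 0.1422 m along the rod.
Components: V_Px = −rω sinθ − a·ω_rod·sinφ = -0.21271 m/s;  V_Py = rω cosθ + a·ω_rod·cosφ = +0.059274 m/s.
|V_P| = √(V_Px² + V_Py²) = 0.22081 m/s.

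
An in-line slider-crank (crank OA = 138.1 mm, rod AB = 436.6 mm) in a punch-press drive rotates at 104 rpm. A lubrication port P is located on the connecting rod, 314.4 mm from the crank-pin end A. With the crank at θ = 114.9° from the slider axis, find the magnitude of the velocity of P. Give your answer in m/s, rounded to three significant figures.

1.24

ω = 10.89 rad/s.  Crank-pin speed |V_A| = rω = 1.504 m/s, perpendicular to OA.
Rod angle: sinφ = −(r/L) sinθ ⇒ φ = -16.673°; ω_rod = −rω cosθ/√(L²−r²sin²θ) = +1.5141 rad/s.
V_P = V_A + ω_rod × AP, with AP = 0.3144 m along the rod.
Components: V_Px = −rω sinθ − a·ω_rod·sinφ = -1.2276 m/s;  V_Py = rω cosθ + a·ω_rod·cosφ = -0.17724 m/s.
|V_P| = √(V_Px² + V_Py²) = 1.2404 m/s.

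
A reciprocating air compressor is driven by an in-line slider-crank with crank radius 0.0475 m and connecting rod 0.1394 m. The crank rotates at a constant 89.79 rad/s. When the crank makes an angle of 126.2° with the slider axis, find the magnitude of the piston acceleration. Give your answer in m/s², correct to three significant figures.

ω = 89.79 rad/s
x(θ) = r cosθ + √(L² − r² sin²θ); with ω constant, a = ω²·d²x/dθ².
d²x/dθ² = −r cosθ − r²(cos2θ)/√u − r⁴ sin²2θ/(4u^{3/2}),  u = L² − r² sin²θ = 0.0179631 m².
Substituting r = 0.0475 m, L = 0.1394 m, θ = 126.2°: d²x/dθ² = +0.032664 m.
a = ω²·d²x/dθ² = (89.79)²·(+0.032664) = +263.34 m/s²;  |a| = 263.34 m/s².

263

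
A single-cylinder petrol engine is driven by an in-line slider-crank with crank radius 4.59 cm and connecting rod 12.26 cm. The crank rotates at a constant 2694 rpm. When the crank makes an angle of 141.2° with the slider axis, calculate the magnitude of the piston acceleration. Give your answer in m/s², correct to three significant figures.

2500

ω = 2π·2694/60 = 282.1 rad/s
x(θ) = r cosθ + √(L² − r² sin²θ); with ω constant, a = ω²·d²x/dθ².
d²x/dθ² = −r cosθ − r²(cos2θ)/√u − r⁴ sin²2θ/(4u^{3/2}),  u = L² − r² sin²θ = 0.0142036 m².
Substituting r = 0.0459 m, L = 0.1226 m, θ = 141.2°: d²x/dθ² = +0.03135 m.
a = ω²·d²x/dθ² = (282.1)²·(+0.03135) = +2495.1 m/s²;  |a| = 2495.1 m/s².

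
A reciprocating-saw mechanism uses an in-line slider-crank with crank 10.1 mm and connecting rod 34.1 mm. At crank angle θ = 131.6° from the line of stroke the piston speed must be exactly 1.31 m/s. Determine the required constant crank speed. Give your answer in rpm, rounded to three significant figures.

2070

For an in-line slider-crank, |v_piston| = rω|sinθ|·[1 + r cosθ/√(L² − r² sin²θ)].
With r = 0.0101 m, L = 0.0341 m, θ = 131.6°: the bracketed kinematic factor |dx/dθ| = 0.0060297 m.
ω = v/|dx/dθ| = 1.31/0.0060297 = 217.26 rad/s.
N = 60ω/(2π) = 2074.7 rpm.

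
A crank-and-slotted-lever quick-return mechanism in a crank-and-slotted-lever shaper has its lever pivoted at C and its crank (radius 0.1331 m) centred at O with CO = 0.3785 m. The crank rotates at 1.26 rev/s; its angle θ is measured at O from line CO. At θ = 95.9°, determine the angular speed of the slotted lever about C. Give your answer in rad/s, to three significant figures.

0.659

ω = 7.917 rad/s (from 1.26 rev/s).
Crank pin A relative to C: A = (d + r cosθ, r sinθ); lever angle φ = atan2(r sinθ, d + r cosθ).
Differentiating tanφ: φ̇ = rω(d cosθ + r)/(d² + r² + 2dr cosθ).
d² + r² + 2dr cosθ = |CA|² = 0.150621 m²;  d cosθ + r = +0.094193 m.
|ω_lever| = |0.1331·7.917·+0.094193| / 0.150621 = 0.65896 rad/s.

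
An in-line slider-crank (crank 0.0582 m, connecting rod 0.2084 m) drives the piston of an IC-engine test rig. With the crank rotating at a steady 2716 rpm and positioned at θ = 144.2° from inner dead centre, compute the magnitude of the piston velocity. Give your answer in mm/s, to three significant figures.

7460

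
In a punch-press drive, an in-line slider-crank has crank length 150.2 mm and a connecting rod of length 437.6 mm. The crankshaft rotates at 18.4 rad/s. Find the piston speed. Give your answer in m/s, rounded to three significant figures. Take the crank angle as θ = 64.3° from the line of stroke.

2.88

ω = 18.4 rad/s
For an in-line slider-crank, x = r cosθ + √(L² − r² sin²θ), so v = −rω sinθ·[1 + r cosθ/√(L² − r² sin²θ)].
With r = 0.1502 m, L = 0.4376 m, θ = 64.3°: √(L² − r² sin²θ) = 0.41614 m.
v = −0.1502·18.4·0.90108·[1 + 0.1502·0.43366/0.41614] = -2.8801 m/s.
|v| = 2.8801 m/s.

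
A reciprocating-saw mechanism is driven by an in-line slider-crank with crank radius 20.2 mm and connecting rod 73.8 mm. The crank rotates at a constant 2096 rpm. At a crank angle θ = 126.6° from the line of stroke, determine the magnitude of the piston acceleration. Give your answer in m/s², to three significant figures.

ω = 2π·2096/60 = 219.5 rad/s
x(θ) = r cosθ + √(L² − r² sin²θ); with ω constant, a = ω²·d²x/dθ².
d²x/dθ² = −r cosθ − r²(cos2θ)/√u − r⁴ sin²2θ/(4u^{3/2}),  u = L² − r² sin²θ = 0.00518345 m².
Substituting r = 0.0202 m, L = 0.0738 m, θ = 126.6°: d²x/dθ² = +0.01358 m.
a = ω²·d²x/dθ² = (219.5)²·(+0.01358) = +654.23 m/s²;  |a| = 654.23 m/s².

654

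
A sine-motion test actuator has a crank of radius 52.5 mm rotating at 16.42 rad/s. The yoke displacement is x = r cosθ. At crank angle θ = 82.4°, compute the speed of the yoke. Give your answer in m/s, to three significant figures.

ω = 16.42 rad/s
x = r cosθ ⇒ ẋ = −rω sinθ.
|v| = rω|sinθ| = 0.0525·16.42·|sin 82.4°| = 0.85448 m/s.

0.854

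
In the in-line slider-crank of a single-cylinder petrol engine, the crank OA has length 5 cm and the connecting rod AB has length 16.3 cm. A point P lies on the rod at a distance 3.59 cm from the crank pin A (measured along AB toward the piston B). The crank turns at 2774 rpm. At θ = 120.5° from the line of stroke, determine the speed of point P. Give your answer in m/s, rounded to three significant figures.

13.4

ω = 290.5 rad/s.  Crank-pin speed |V_A| = rω = 14.525 m/s, perpendicular to OA.
Rod angle: sinφ = −(r/L) sinθ ⇒ φ = -15.326°; ω_rod = −rω cosθ/√(L²−r²sin²θ) = +46.893 rad/s.
V_P = V_A + ω_rod × AP, with AP = 0.0359 m along the rod.
Components: V_Px = −rω sinθ − a·ω_rod·sinφ = -12.07 m/s;  V_Py = rω cosθ + a·ω_rod·cosφ = -5.7482 m/s.
|V_P| = √(V_Px² + V_Py²) = 13.369 m/s.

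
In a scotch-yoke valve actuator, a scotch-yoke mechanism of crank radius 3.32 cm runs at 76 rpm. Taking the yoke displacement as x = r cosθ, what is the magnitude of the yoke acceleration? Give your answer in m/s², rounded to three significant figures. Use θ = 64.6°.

0.902

ω = 7.959 rad/s (from 76 rpm).
x = r cosθ ⇒ ẍ = −rω² cosθ (ω constant).
|a| = rω²|cosθ| = 0.0332·(7.959)²·|cos 64.6°| = 0.90202 m/s².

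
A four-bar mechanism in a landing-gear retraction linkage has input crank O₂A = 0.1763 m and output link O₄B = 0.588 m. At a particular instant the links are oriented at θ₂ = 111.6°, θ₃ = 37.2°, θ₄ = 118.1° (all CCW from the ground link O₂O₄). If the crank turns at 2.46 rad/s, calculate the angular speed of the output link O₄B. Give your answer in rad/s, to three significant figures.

0.719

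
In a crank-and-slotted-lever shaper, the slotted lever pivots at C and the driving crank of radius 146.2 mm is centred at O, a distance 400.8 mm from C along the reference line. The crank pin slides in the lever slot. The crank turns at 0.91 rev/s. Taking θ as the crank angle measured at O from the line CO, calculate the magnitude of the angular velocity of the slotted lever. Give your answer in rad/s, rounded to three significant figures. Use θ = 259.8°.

0.390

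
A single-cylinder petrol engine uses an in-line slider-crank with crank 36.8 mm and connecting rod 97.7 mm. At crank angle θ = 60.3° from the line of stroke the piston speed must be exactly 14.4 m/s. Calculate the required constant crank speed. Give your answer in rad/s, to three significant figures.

For an in-line slider-crank, |v_piston| = rω|sinθ|·[1 + r cosθ/√(L² − r² sin²θ)].
With r = 0.0368 m, L = 0.0977 m, θ = 60.3°: the bracketed kinematic factor |dx/dθ| = 0.038279 m.
ω = v/|dx/dθ| = 14.4/0.038279 = 376.19 rad/s.

376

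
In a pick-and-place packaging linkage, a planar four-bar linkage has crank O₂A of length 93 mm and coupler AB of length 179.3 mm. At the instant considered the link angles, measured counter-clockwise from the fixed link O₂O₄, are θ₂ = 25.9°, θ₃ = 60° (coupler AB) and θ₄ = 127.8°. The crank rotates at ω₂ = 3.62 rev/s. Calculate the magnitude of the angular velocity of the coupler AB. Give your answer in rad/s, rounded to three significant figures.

12.5

ω₂ = 22.75 rad/s (from 3.62 rev/s).
Differentiating the loop-closure r₂e^{iθ₂}+r₃e^{iθ₃}=r₁+r₄e^{iθ₄} gives r₂ω₂e^{iθ₂}+r₃ω₃e^{iθ₃}=r₄ω₄e^{iθ₄}.
Eliminating the other unknown: ω₃ = r₂ω₂ sin(θ₄−θ₂) / [r₃ sin(θ₃−θ₄)].
Numerator sine = +0.97851; denominator sine = -0.92587.
Result = 0.093·22.75·(+0.97851) / (0.1793·(-0.92587)) = -12.468 rad/s; magnitude 12.468 rad/s.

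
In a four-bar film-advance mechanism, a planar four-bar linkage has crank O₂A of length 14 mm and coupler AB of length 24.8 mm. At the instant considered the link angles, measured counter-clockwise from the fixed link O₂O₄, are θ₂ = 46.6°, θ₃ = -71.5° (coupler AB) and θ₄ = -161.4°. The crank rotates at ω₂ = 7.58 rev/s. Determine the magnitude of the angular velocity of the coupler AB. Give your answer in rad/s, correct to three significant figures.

12.6

ω₂ = 47.63 rad/s (from 7.58 rev/s).
Differentiating the loop-closure r₂e^{iθ₂}+r₃e^{iθ₃}=r₁+r₄e^{iθ₄} gives r₂ω₂e^{iθ₂}+r₃ω₃e^{iθ₃}=r₄ω₄e^{iθ₄}.
Eliminating the other unknown: ω₃ = r₂ω₂ sin(θ₄−θ₂) / [r₃ sin(θ₃−θ₄)].
Numerator sine = +0.46947; denominator sine = +1.00000.
Result = 0.014·47.63·(+0.46947) / (0.0248·(+1.00000)) = +12.622 rad/s; magnitude 12.622 rad/s.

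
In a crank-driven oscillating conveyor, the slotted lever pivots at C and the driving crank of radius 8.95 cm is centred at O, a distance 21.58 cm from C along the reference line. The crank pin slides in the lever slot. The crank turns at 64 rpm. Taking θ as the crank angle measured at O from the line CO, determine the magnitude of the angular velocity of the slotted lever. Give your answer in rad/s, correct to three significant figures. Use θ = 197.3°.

3.95

ω = 6.702 rad/s (from 64 rpm).
Crank pin A relative to C: A = (d + r cosθ, r sinθ); lever angle φ = atan2(r sinθ, d + r cosθ).
Differentiating tanφ: φ̇ = rω(d cosθ + r)/(d² + r² + 2dr cosθ).
d² + r² + 2dr cosθ = |CA|² = 0.0176992 m²;  d cosθ + r = -0.11654 m.
|ω_lever| = |0.0895·6.702·-0.11654| / 0.0176992 = 3.9495 rad/s.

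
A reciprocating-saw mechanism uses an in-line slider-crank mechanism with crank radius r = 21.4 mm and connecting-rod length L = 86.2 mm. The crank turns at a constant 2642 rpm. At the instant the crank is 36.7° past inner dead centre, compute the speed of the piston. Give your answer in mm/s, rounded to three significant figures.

ω = 2π·2642/60 = 276.7 rad/s
For an in-line slider-crank, x = r cosθ + √(L² − r² sin²θ), so v = −rω sinθ·[1 + r cosθ/√(L² − r² sin²θ)].
With r = 0.0214 m, L = 0.0862 m, θ = 36.7°: √(L² − r² sin²θ) = 0.085246 m.
v = −0.0214·276.7·0.59763·[1 + 0.0214·0.80178/0.085246] = -4.2506 m/s.
|v| = 4.2506 m/s = 4250.6 mm/s.

4250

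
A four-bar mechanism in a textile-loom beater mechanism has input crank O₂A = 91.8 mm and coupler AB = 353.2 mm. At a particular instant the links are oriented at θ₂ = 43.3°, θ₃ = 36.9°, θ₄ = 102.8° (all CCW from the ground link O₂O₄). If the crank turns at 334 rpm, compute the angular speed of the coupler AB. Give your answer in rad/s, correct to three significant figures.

ω₂ = 34.98 rad/s (from 334 rpm).
Differentiating the loop-closure r₂e^{iθ₂}+r₃e^{iθ₃}=r₁+r₄e^{iθ₄} gives r₂ω₂e^{iθ₂}+r₃ω₃e^{iθ₃}=r₄ω₄e^{iθ₄}.
Eliminating the other unknown: ω₃ = r₂ω₂ sin(θ₄−θ₂) / [r₃ sin(θ₃−θ₄)].
Numerator sine = +0.86163; denominator sine = -0.91283.
Result = 0.0918·34.98·(+0.86163) / (0.3532·(-0.91283)) = -8.5808 rad/s; magnitude 8.5808 rad/s.

8.58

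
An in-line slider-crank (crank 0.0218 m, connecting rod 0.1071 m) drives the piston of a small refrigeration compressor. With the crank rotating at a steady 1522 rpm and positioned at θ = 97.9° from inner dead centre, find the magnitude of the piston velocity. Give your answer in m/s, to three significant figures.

3.34

ω = 2π·1522/60 = 159.4 rad/s
For an in-line slider-crank, x = r cosθ + √(L² − r² sin²θ), so v = −rω sinθ·[1 + r cosθ/√(L² − r² sin²θ)].
With r = 0.0218 m, L = 0.1071 m, θ = 97.9°: √(L² − r² sin²θ) = 0.1049 m.
v = −0.0218·159.4·0.99051·[1 + 0.0218·-0.13744/0.1049] = -3.3433 m/s.
|v| = 3.3433 m/s.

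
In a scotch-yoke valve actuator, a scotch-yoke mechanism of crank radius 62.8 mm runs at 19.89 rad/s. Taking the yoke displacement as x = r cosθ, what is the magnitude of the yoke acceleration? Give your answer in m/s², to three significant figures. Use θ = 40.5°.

ω = 19.89 rad/s
x = r cosθ ⇒ ẍ = −rω² cosθ (ω constant).
|a| = rω²|cosθ| = 0.0628·(19.89)²·|cos 40.5°| = 18.892 m/s².

18.9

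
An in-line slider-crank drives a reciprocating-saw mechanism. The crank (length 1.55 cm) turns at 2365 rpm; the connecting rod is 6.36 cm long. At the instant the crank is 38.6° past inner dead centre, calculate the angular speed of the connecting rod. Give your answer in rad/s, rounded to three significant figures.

47.7

ω = 247.7 rad/s (converted from 2365 rpm).
The rod makes angle φ with the slider axis where L sinφ = r sinθ; differentiating, L cosφ·φ̇ = r ω cosθ.
L cosφ = √(L² − r² sin²θ) = 0.062861 m.
|ω_rod| = r ω |cosθ| / √(L² − r² sin²θ) = 0.0155·247.7·0.78152/0.062861 = 47.726 rad/s.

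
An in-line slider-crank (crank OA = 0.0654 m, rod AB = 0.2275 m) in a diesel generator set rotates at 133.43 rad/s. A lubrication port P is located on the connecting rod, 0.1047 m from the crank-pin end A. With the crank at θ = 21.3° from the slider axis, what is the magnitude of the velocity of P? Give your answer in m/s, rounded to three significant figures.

5.65

ω = 133.4 rad/s.  Crank-pin speed |V_A| = rω = 8.7263 m/s, perpendicular to OA.
Rod angle: sinφ = −(r/L) sinθ ⇒ φ = -5.994°; ω_rod = −rω cosθ/√(L²−r²sin²θ) = -35.934 rad/s.
V_P = V_A + ω_rod × AP, with AP = 0.1047 m along the rod.
Components: V_Px = −rω sinθ − a·ω_rod·sinφ = -3.5627 m/s;  V_Py = rω cosθ + a·ω_rod·cosφ = +4.3885 m/s.
|V_P| = √(V_Px² + V_Py²) = 5.6526 m/s.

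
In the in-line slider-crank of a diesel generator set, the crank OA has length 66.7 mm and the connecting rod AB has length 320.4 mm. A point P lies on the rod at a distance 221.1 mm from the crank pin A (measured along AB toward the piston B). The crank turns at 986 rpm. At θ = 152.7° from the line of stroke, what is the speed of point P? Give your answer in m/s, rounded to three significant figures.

3.34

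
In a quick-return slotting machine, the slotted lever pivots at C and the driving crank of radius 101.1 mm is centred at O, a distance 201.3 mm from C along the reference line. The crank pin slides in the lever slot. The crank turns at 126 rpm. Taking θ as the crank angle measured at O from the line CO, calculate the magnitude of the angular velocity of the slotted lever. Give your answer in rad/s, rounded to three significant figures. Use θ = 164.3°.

ω = 13.19 rad/s (from 126 rpm).
Crank pin A relative to C: A = (d + r cosθ, r sinθ); lever angle φ = atan2(r sinθ, d + r cosθ).
Differentiating tanφ: φ̇ = rω(d cosθ + r)/(d² + r² + 2dr cosθ).
d² + r² + 2dr cosθ = |CA|² = 0.0115586 m²;  d cosθ + r = -0.09269 m.
|ω_lever| = |0.1011·13.19·-0.09269| / 0.0115586 = 10.697 rad/s.

10.7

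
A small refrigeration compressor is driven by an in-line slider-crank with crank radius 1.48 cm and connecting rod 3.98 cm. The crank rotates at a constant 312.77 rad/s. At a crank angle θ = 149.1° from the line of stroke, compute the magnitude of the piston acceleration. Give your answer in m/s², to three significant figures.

968

ω = 312.8 rad/s
x(θ) = r cosθ + √(L² − r² sin²θ); with ω constant, a = ω²·d²x/dθ².
d²x/dθ² = −r cosθ − r²(cos2θ)/√u − r⁴ sin²2θ/(4u^{3/2}),  u = L² − r² sin²θ = 0.00152627 m².
Substituting r = 0.0148 m, L = 0.0398 m, θ = 149.1°: d²x/dθ² = +0.0098937 m.
a = ω²·d²x/dθ² = (312.8)²·(+0.0098937) = +967.85 m/s²;  |a| = 967.85 m/s².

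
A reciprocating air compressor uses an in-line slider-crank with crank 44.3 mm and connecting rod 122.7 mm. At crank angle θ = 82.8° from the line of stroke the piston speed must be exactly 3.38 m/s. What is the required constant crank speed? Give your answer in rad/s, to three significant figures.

For an in-line slider-crank, |v_piston| = rω|sinθ|·[1 + r cosθ/√(L² − r² sin²θ)].
With r = 0.0443 m, L = 0.1227 m, θ = 82.8°: the bracketed kinematic factor |dx/dθ| = 0.046081 m.
ω = v/|dx/dθ| = 3.38/0.046081 = 73.349 rad/s.

73.3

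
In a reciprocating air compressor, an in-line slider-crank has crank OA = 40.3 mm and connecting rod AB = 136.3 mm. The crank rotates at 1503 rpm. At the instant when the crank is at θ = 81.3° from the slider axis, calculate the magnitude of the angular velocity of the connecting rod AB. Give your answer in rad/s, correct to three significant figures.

ω = 157.4 rad/s (converted from 1503 rpm).
The rod makes angle φ with the slider axis where L sinφ = r sinθ; differentiating, L cosφ·φ̇ = r ω cosθ.
L cosφ = √(L² − r² sin²θ) = 0.13035 m.
|ω_rod| = r ω |cosθ| / √(L² − r² sin²θ) = 0.0403·157.4·0.15126/0.13035 = 7.3606 rad/s.

7.36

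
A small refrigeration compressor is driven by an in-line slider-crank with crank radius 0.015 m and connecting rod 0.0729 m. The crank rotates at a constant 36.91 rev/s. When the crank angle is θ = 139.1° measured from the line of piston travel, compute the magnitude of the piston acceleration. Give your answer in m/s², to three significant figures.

584

ω = 2π·36.9 = 231.9 rad/s
x(θ) = r cosθ + √(L² − r² sin²θ); with ω constant, a = ω²·d²x/dθ².
d²x/dθ² = −r cosθ − r²(cos2θ)/√u − r⁴ sin²2θ/(4u^{3/2}),  u = L² − r² sin²θ = 0.00521796 m².
Substituting r = 0.015 m, L = 0.0729 m, θ = 139.1°: d²x/dθ² = +0.010861 m.
a = ω²·d²x/dθ² = (231.9)²·(+0.010861) = +584.12 m/s²;  |a| = 584.12 m/s².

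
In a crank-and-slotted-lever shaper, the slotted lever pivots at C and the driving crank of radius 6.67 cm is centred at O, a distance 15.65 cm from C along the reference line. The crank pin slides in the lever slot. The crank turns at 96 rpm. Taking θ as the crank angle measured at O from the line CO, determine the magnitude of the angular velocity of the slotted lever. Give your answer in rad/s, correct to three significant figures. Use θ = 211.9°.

ω = 10.05 rad/s (from 96 rpm).
Crank pin A relative to C: A = (d + r cosθ, r sinθ); lever angle φ = atan2(r sinθ, d + r cosθ).
Differentiating tanφ: φ̇ = rω(d cosθ + r)/(d² + r² + 2dr cosθ).
d² + r² + 2dr cosθ = |CA|² = 0.0112171 m²;  d cosθ + r = -0.066164 m.
|ω_lever| = |0.0667·10.05·-0.066164| / 0.0112171 = 3.9552 rad/s.

3.96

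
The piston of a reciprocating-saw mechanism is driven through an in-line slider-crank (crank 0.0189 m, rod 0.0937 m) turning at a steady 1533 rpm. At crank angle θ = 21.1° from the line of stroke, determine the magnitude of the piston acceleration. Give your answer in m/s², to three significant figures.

528

ω = 2π·1533/60 = 160.5 rad/s
x(θ) = r cosθ + √(L² − r² sin²θ); with ω constant, a = ω²·d²x/dθ².
d²x/dθ² = −r cosθ − r²(cos2θ)/√u − r⁴ sin²2θ/(4u^{3/2}),  u = L² − r² sin²θ = 0.0087334 m².
Substituting r = 0.0189 m, L = 0.0937 m, θ = 21.1°: d²x/dθ² = -0.020482 m.
a = ω²·d²x/dθ² = (160.5)²·(-0.020482) = -527.86 m/s²;  |a| = 527.86 m/s².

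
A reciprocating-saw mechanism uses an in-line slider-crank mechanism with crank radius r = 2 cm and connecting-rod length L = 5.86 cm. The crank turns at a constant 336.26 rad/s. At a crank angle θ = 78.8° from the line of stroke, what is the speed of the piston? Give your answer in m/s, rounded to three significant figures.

7.06

ω = 336.3 rad/s
For an in-line slider-crank, x = r cosθ + √(L² − r² sin²θ), so v = −rω sinθ·[1 + r cosθ/√(L² − r² sin²θ)].
With r = 0.02 m, L = 0.0586 m, θ = 78.8°: √(L² − r² sin²θ) = 0.055218 m.
v = −0.02·336.3·0.98096·[1 + 0.02·0.19423/0.055218] = -7.0612 m/s.
|v| = 7.0612 m/s.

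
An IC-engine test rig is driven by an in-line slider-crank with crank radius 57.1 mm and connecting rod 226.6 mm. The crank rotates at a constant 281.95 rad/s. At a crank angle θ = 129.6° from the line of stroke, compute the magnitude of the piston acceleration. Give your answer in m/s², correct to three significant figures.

ω = 281.9 rad/s
x(θ) = r cosθ + √(L² − r² sin²θ); with ω constant, a = ω²·d²x/dθ².
d²x/dθ² = −r cosθ − r²(cos2θ)/√u − r⁴ sin²2θ/(4u^{3/2}),  u = L² − r² sin²θ = 0.0494119 m².
Substituting r = 0.0571 m, L = 0.2266 m, θ = 129.6°: d²x/dθ² = +0.038912 m.
a = ω²·d²x/dθ² = (281.9)²·(+0.038912) = +3093.3 m/s²;  |a| = 3093.3 m/s².

3090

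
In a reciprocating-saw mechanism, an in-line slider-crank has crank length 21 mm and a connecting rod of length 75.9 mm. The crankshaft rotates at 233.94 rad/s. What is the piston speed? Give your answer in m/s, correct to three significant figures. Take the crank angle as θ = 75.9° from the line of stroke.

5.10

ω = 233.9 rad/s
For an in-line slider-crank, x = r cosθ + √(L² − r² sin²θ), so v = −rω sinθ·[1 + r cosθ/√(L² − r² sin²θ)].
With r = 0.021 m, L = 0.0759 m, θ = 75.9°: √(L² − r² sin²θ) = 0.073116 m.
v = −0.021·233.9·0.96987·[1 + 0.021·0.24362/0.073116] = -5.0981 m/s.
|v| = 5.0981 m/s.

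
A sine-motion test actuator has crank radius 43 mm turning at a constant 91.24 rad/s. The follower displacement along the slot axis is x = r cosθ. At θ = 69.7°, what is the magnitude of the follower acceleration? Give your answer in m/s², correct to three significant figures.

124

ω = 91.24 rad/s
x = r cosθ ⇒ ẍ = −rω² cosθ (ω constant).
|a| = rω²|cosθ| = 0.043·(91.24)²·|cos 69.7°| = 124.19 m/s².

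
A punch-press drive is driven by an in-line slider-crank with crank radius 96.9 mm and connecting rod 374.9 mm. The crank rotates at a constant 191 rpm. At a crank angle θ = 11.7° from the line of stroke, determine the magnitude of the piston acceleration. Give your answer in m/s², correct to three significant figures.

47.2

ω = 2π·191/60 = 20 rad/s
x(θ) = r cosθ + √(L² − r² sin²θ); with ω constant, a = ω²·d²x/dθ².
d²x/dθ² = −r cosθ − r²(cos2θ)/√u − r⁴ sin²2θ/(4u^{3/2}),  u = L² − r² sin²θ = 0.140164 m².
Substituting r = 0.0969 m, L = 0.3749 m, θ = 11.7°: d²x/dθ² = -0.11797 m.
a = ω²·d²x/dθ² = (20)²·(-0.11797) = -47.195 m/s²;  |a| = 47.195 m/s².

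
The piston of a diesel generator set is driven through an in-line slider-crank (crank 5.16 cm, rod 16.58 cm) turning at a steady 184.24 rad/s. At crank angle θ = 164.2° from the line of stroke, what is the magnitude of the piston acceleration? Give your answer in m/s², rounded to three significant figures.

1220

ω = 184.2 rad/s
x(θ) = r cosθ + √(L² − r² sin²θ); with ω constant, a = ω²·d²x/dθ².
d²x/dθ² = −r cosθ − r²(cos2θ)/√u − r⁴ sin²2θ/(4u^{3/2}),  u = L² − r² sin²θ = 0.0272922 m².
Substituting r = 0.0516 m, L = 0.1658 m, θ = 164.2°: d²x/dθ² = +0.035815 m.
a = ω²·d²x/dθ² = (184.2)²·(+0.035815) = +1215.7 m/s²;  |a| = 1215.7 m/s².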